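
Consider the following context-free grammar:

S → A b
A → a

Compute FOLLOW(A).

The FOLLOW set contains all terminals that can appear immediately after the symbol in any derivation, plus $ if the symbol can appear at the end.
A occurs only in S → A b, where it is immediately followed by the terminal b. So FOLLOW(A) = {b}.

Final answer: {b}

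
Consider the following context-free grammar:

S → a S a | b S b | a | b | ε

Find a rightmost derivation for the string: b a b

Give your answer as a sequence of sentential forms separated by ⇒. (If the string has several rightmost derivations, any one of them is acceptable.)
Start with S.
Step 1: the rightmost non-terminal is S; apply S → b S b:  b S b
Step 2: the rightmost non-terminal is S; apply S → a:  b a b

Final answer: S ⇒ b S b ⇒ b a b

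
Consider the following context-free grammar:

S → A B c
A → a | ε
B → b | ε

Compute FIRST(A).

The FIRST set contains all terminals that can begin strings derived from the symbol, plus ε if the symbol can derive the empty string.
A → a contributes a; A → ε makes A nullable, contributing ε. FIRST(A) = {a, ε}.

Final answer: {a, ε}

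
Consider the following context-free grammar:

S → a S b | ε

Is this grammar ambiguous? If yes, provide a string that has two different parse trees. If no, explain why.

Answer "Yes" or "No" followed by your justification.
At every step exactly one production applies: if the remaining string to generate is non-empty it starts with a and ends with b, forcing S → a S b; if it is empty, S → ε is forced. Hence each string a^n b^n has exactly one derivation (S → a S b applied n times, then S → ε) and one parse tree.

Final answer: No - the grammar is unambiguous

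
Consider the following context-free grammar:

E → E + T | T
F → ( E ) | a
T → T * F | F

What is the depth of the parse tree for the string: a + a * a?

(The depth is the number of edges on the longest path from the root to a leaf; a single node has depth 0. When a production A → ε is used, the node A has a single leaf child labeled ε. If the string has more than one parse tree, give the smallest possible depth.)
The grammar is unambiguous; the parse tree of a + a * a is:
E → E + T at the root (depth 0).
  Left E (depth 1) → T (2) → F (3) → a (4).
  Right T (depth 1) → T * F; that T (2) → F (3) → a (4); F (2) → a (3).
The longest root-to-leaf paths have 4 edges.
Depth = 4.

Final answer: 4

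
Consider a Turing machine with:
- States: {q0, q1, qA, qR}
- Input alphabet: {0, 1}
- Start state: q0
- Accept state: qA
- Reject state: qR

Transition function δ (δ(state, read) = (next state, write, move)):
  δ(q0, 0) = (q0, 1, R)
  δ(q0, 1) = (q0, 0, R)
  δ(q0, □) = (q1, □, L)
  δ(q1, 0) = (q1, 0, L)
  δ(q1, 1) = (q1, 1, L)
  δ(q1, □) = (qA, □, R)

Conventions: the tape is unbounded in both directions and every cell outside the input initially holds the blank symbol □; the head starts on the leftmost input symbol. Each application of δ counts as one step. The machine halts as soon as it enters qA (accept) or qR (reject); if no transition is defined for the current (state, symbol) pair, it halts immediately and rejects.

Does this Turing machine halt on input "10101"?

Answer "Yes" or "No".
Step 0: [q0]10101 (head at position 0)
Step 1: δ(q0, 1) = (q0, 0, R)  ⊢  0[q0]0101 (head at position 1)
Step 2: δ(q0, 0) = (q0, 1, R)  ⊢  01[q0]101 (head at position 2)
Step 3: δ(q0, 1) = (q0, 0, R)  ⊢  010[q0]01 (head at position 3)
Step 4: δ(q0, 0) = (q0, 1, R)  ⊢  0101[q0]1 (head at position 4)
Step 5: δ(q0, 1) = (q0, 0, R)  ⊢  01010[q0]□ (head at position 5)
Step 6: δ(q0, □) = (q1, □, L)  ⊢  0101[q1]0□ (head at position 4)
Step 7: δ(q1, 0) = (q1, 0, L)  ⊢  010[q1]10□ (head at position 3)
Step 8: δ(q1, 1) = (q1, 1, L)  ⊢  01[q1]010□ (head at position 2)
Step 9: δ(q1, 0) = (q1, 0, L)  ⊢  0[q1]1010□ (head at position 1)
Step 10: δ(q1, 1) = (q1, 1, L)  ⊢  [q1]01010□ (head at position 0)
Step 11: δ(q1, 0) = (q1, 0, L)  ⊢  [q1]□01010□ (head at position -1)
Step 12: δ(q1, □) = (qA, □, R)  ⊢  □[qA]01010□ (head at position 0)
The machine is in qA, so it halts and accepts.
It halts after 12 steps.

Final answer: Yes - halts after 12 steps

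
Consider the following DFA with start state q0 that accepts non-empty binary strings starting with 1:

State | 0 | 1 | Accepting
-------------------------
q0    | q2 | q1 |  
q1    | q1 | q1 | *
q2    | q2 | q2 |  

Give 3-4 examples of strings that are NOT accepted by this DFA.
Any strings that end in a non-accepting state work; for example:
ε: q0; q0 is not accepting → rejected
"0": q0 → q2; q2 is not accepting → rejected
"0010": q0 → q2 → q2 → q2 → q2; q2 is not accepting → rejected
"0110": q0 → q2 → q2 → q2 → q2; q2 is not accepting → rejected

Final answer: ε, "0", "0010", "0110"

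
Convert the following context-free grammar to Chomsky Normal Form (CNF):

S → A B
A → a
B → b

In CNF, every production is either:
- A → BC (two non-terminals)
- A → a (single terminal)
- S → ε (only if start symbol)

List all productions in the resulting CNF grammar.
The grammar has no ε-productions or unit productions to eliminate.
S → A B is already in CNF (two non-terminals) – keep it.
A → a is already in CNF (single terminal) – keep it.
B → b is already in CNF (single terminal) – keep it.
Resulting CNF grammar (3 productions): A → a; B → b; S → A B

Final answer: A → a; B → b; S → A B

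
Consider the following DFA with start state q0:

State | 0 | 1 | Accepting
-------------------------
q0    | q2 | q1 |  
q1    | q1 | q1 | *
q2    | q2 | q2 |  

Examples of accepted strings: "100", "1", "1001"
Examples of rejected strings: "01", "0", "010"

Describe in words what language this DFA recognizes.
non-empty binary strings starting with 1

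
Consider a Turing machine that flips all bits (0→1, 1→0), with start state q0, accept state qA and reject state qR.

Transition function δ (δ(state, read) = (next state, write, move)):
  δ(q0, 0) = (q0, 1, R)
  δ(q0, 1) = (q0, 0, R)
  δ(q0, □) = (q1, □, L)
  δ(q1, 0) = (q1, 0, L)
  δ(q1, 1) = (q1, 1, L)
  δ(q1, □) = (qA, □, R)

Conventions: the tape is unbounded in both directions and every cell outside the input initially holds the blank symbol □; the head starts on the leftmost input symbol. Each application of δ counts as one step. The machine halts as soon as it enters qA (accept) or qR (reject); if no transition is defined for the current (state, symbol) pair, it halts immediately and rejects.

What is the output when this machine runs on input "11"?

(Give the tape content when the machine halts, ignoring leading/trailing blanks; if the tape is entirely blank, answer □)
Step 0: [q0]11 (head at position 0)
Step 1: δ(q0, 1) = (q0, 0, R)  ⊢  0[q0]1 (head at position 1)
Step 2: δ(q0, 1) = (q0, 0, R)  ⊢  00[q0]□ (head at position 2)
Step 3: δ(q0, □) = (q1, □, L)  ⊢  0[q1]0□ (head at position 1)
Step 4: δ(q1, 0) = (q1, 0, L)  ⊢  [q1]00□ (head at position 0)
Step 5: δ(q1, 0) = (q1, 0, L)  ⊢  [q1]□00□ (head at position -1)
Step 6: δ(q1, □) = (qA, □, R)  ⊢  □[qA]00□ (head at position 0)
The machine is in qA, so it halts and accepts.
Tape content when halted (ignoring surrounding blanks): 00

Final answer: Output: 00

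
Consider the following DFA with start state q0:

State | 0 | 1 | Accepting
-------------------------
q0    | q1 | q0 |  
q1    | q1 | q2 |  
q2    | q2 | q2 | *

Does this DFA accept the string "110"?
Start in q0.
Read '1': q0 → q0
Read '1': q0 → q0
Read '0': q0 → q1
Final state q1 is not accepting, so the string is rejected.

Final answer: No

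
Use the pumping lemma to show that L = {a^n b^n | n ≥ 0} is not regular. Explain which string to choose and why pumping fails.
Language: L = {a^n b^n | n ≥ 0} (equal numbers of a's followed by b's)
Step 1: Assume for contradiction that L is regular, with pumping length p.
Step 2: Choose s = a^p b^p. Then s ∈ L (it has p a's followed by p b's) and |s| ≥ p.
Step 3: Consider any decomposition s = xyz with |xy| ≤ p and |y| > 0. Since |xy| ≤ p and the first p symbols of s are all a's, y = a^k for some k with 1 ≤ k ≤ p.
Step 4: Pumping up (i = 2): xy²z = a^(p+k) b^p, which has more a's than b's, so xy²z ∉ L.
This contradicts the pumping lemma, so L is not regular.

Final answer: Choose s = a^p b^p. Since |xy| ≤ p, y = a^k with k ≥ 1. Then xy²z = a^(p+k) b^p ∉ L.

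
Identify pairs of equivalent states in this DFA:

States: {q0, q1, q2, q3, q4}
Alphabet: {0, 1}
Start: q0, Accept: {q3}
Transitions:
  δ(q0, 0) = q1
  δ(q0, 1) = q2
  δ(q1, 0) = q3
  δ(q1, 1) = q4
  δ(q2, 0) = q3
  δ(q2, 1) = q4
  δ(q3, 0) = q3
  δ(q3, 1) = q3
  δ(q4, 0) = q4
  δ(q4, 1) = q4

Using the table-filling algorithm:
Round 0 – mark pairs where exactly one state is accepting: (q0,q3), (q1,q3), (q2,q3), (q3,q4)
Round 1 – newly marked: (q0,q1) [on 0: q1 vs q3, already marked]; (q0,q2) [on 0: q1 vs q3, already marked]; (q1,q4) [on 0: q3 vs q4, already marked]; (q2,q4) [on 0: q3 vs q4, already marked]
Round 2 – newly marked: (q0,q4) [on 0: q1 vs q4, already marked]
No further pairs can be marked.
(q1, q2) unmarked: δ(q1,0)=q3, δ(q2,0)=q3; δ(q1,1)=q4, δ(q2,1)=q4 → equivalent
Equivalent pairs: (q1, q2)

Final answer: Equivalent pairs: (q1, q2)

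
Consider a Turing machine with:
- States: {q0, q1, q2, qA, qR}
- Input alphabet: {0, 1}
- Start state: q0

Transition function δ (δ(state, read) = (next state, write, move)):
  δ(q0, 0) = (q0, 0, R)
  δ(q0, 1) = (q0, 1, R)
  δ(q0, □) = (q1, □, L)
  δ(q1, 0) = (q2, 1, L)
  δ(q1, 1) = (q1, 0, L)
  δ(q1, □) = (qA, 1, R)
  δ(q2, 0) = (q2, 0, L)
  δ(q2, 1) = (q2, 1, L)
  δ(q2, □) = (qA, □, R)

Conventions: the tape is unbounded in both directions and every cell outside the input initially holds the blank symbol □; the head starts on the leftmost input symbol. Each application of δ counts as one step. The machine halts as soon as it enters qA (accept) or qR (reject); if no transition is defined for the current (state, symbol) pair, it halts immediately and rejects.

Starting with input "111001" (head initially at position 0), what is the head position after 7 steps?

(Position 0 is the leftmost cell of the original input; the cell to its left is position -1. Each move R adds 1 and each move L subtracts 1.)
Step 0: [q0]111001 (head at position 0)
Step 1: δ(q0, 1) = (q0, 1, R)  ⊢  1[q0]11001 (head at position 1)
Step 2: δ(q0, 1) = (q0, 1, R)  ⊢  11[q0]1001 (head at position 2)
Step 3: δ(q0, 1) = (q0, 1, R)  ⊢  111[q0]001 (head at position 3)
Step 4: δ(q0, 0) = (q0, 0, R)  ⊢  1110[q0]01 (head at position 4)
Step 5: δ(q0, 0) = (q0, 0, R)  ⊢  11100[q0]1 (head at position 5)
Step 6: δ(q0, 1) = (q0, 1, R)  ⊢  111001[q0]□ (head at position 6)
Step 7: δ(q0, □) = (q1, □, L)  ⊢  11100[q1]1□ (head at position 5)
Head position after 7 steps: 5

Final answer: Position 5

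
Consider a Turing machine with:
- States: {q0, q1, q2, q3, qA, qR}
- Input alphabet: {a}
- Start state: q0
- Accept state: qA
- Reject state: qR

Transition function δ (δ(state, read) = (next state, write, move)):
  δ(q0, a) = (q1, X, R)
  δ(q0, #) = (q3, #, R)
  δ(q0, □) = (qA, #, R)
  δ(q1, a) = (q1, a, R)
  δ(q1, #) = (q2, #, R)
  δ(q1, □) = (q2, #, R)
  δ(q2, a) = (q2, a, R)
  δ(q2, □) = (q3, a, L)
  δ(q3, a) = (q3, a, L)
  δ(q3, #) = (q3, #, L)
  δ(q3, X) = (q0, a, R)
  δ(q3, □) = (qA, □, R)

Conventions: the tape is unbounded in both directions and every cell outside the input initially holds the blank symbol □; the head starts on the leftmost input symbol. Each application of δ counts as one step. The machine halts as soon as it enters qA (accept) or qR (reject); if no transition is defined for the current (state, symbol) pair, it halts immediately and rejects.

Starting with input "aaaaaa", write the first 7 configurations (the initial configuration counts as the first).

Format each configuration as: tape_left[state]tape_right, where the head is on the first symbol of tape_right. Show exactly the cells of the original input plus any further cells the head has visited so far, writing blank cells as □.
Step 0: [q0]aaaaaa (head at position 0)
Step 1: δ(q0, a) = (q1, X, R)  ⊢  X[q1]aaaaa (head at position 1)
Step 2: δ(q1, a) = (q1, a, R)  ⊢  Xa[q1]aaaa (head at position 2)
Step 3: δ(q1, a) = (q1, a, R)  ⊢  Xaa[q1]aaa (head at position 3)
Step 4: δ(q1, a) = (q1, a, R)  ⊢  Xaaa[q1]aa (head at position 4)
Step 5: δ(q1, a) = (q1, a, R)  ⊢  Xaaaa[q1]a (head at position 5)
Step 6: δ(q1, a) = (q1, a, R)  ⊢  Xaaaaa[q1]□ (head at position 6)

Final answer: [q0]aaaaaa ⊢ X[q1]aaaaa ⊢ Xa[q1]aaaa ⊢ Xaa[q1]aaa ⊢ Xaaa[q1]aa ⊢ Xaaaa[q1]a ⊢ Xaaaaa[q1]□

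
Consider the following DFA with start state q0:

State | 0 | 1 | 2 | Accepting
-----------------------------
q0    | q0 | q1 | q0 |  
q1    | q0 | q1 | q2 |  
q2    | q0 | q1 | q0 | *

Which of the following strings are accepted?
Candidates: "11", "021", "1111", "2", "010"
"11": q0 → q1 → q1; q1 is not accepting → rejected
"021": q0 → q0 → q0 → q1; q1 is not accepting → rejected
"1111": q0 → q1 → q1 → q1 → q1; q1 is not accepting → rejected
"2": q0 → q0; q0 is not accepting → rejected
"010": q0 → q0 → q1 → q0; q0 is not accepting → rejected

Final answer: None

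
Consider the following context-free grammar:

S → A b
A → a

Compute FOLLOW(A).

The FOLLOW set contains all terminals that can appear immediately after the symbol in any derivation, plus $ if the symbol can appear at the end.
A occurs only in S → A b, where it is immediately followed by the terminal b. So FOLLOW(A) = {b}.

Final answer: {b}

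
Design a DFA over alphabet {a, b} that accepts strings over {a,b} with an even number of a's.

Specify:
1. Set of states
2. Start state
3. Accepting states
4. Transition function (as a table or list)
One valid DFA (any DFA recognizing the same language is acceptable):
States: {q0, q1}
Start: q0
Accepting: {q0}
Transitions (accepting states marked with *):
State | a | b | Accepting
-------------------------
q0    | q1 | q0 | *
q1    | q0 | q1 |  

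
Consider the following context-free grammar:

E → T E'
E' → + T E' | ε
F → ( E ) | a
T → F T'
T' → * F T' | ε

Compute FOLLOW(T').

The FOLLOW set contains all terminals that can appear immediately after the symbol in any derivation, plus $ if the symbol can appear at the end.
Useful FIRST sets: FIRST(E') = {+, ε}, FIRST(T') = {*, ε} (both E' and T' are nullable).
FOLLOW(E): E is the start symbol → $; E appears in F → ( E ) followed by ')' → FOLLOW(E) = {), $}.
FOLLOW(E'): E' appears at the right end of E → T E' and of E' → + T E', so FOLLOW(E') ⊇ FOLLOW(E) (the second occurrence adds nothing new). FOLLOW(E') = {), $}.
FOLLOW(T): in E → T E' and E' → + T E', T is followed by E': add FIRST(E') minus ε = {+}; since E' is nullable, also add FOLLOW(E) and FOLLOW(E') = {), $}. FOLLOW(T) = {+, ), $}.
FOLLOW(T'): T' appears at the right end of T → F T' and of T' → * F T', so FOLLOW(T') = FOLLOW(T) = {+, ), $}.

Final answer: {$, ), +}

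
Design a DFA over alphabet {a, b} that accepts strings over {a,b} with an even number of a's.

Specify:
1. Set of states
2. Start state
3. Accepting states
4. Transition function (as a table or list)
One valid DFA (any DFA recognizing the same language is acceptable):
States: {q0, q1}
Start: q0
Accepting: {q0}
Transitions (accepting states marked with *):
State | a | b | Accepting
-------------------------
q0    | q1 | q0 | *
q1    | q0 | q1 |  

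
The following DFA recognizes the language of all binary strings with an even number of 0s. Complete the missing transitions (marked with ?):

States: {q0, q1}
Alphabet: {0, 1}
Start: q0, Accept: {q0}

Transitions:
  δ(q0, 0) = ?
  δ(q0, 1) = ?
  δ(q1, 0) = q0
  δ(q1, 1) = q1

What each state remembers (consistent with the given transitions and accept states):
  q0: an even number of 0s has been read so far
  q1: an odd number of 0s has been read so far
Filling in the missing entries:
  δ(q0, 0): in q0 (an even number of 0s has been read so far), after reading 0 we have: an odd number of 0s has been read so far → q1
  δ(q0, 1): in q0 (an even number of 0s has been read so far), after reading 1 we have: an even number of 0s has been read so far → q0

Final answer: δ(q0, 0) = q1; δ(q0, 1) = q0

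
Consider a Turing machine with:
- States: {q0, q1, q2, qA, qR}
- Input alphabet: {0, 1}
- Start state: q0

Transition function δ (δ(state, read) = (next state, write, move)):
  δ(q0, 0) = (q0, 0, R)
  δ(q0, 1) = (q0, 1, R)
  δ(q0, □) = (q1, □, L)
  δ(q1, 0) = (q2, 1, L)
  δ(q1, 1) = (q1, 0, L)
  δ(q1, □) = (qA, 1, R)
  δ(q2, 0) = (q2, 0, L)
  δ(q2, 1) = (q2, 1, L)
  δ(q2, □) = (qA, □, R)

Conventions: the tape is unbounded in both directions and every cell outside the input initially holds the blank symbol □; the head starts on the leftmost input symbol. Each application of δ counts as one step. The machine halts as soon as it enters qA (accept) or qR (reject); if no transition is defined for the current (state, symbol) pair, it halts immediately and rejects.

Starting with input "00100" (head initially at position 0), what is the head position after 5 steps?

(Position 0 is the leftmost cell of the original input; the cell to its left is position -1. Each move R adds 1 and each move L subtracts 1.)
Step 0: [q0]00100 (head at position 0)
Step 1: δ(q0, 0) = (q0, 0, R)  ⊢  0[q0]0100 (head at position 1)
Step 2: δ(q0, 0) = (q0, 0, R)  ⊢  00[q0]100 (head at position 2)
Step 3: δ(q0, 1) = (q0, 1, R)  ⊢  001[q0]00 (head at position 3)
Step 4: δ(q0, 0) = (q0, 0, R)  ⊢  0010[q0]0 (head at position 4)
Step 5: δ(q0, 0) = (q0, 0, R)  ⊢  00100[q0]□ (head at position 5)
Head position after 5 steps: 5

Final answer: Position 5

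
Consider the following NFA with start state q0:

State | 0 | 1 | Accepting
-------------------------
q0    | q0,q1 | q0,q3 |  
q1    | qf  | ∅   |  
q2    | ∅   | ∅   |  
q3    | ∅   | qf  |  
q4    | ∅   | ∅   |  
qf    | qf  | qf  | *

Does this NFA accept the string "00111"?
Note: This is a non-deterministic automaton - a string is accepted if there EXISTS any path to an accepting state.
Track the set of states the NFA could be in: start {q0}
Read '0': {q0} → {q0, q1}
Read '0': {q0, q1} → {q0, q1, qf}
Read '1': {q0, q1, qf} → {q0, q3, qf}
Read '1': {q0, q3, qf} → {q0, q3, qf}
Read '1': {q0, q3, qf} → {q0, q3, qf}
Final set {q0, q3, qf} contains accepting state(s) {qf} → accepted.

Final answer: Yes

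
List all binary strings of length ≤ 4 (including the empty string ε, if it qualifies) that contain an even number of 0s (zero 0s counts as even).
Checking every binary string of length 0 to 4:
  Length 0: accepted: ε | rejected: (none)
  Length 1: accepted: 1 | rejected: 0
  Length 2: accepted: 00, 11 | rejected: 01, 10
  Length 3: accepted: 001, 010, 100, 111 | rejected: 000, 011, 101, 110
  Length 4: accepted: 0000, 0011, 0101, 0110, 1001, 1010, 1100, 1111 | rejected: 0001, 0010, 0100, 0111, 1000, 1011, 1101, 1110
Total: 16 string(s).

Final answer: ε, 1, 00, 11, 001, 010, 100, 111, 0000, 0011, 0101, 0110, 1001, 1010, 1100, 1111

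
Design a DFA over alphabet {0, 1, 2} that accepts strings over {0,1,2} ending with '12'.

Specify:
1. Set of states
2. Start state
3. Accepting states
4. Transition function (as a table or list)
One valid DFA (any DFA recognizing the same language is acceptable):
States: {q0, q1, q2}
Start: q0
Accepting: {q2}
Transitions (accepting states marked with *):
State | 0 | 1 | 2 | Accepting
-----------------------------
q0    | q0 | q1 | q0 |  
q1    | q0 | q1 | q2 |  
q2    | q0 | q1 | q0 | *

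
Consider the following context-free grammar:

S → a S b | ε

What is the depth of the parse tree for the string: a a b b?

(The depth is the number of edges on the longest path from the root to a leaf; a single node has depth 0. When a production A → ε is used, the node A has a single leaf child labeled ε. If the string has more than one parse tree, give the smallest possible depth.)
The only parse tree applies S → a S b 2 times (once per matching a…b pair) and then S → ε.
The S nodes sit at depths 0, 1, …, 2; the innermost S (depth 2) has the single child ε at depth 3.
The terminal leaves a, b are at depths 1..2, so the longest root-to-leaf path is S → S → … → S → ε with 3 edges.
Depth = 3.

Final answer: 3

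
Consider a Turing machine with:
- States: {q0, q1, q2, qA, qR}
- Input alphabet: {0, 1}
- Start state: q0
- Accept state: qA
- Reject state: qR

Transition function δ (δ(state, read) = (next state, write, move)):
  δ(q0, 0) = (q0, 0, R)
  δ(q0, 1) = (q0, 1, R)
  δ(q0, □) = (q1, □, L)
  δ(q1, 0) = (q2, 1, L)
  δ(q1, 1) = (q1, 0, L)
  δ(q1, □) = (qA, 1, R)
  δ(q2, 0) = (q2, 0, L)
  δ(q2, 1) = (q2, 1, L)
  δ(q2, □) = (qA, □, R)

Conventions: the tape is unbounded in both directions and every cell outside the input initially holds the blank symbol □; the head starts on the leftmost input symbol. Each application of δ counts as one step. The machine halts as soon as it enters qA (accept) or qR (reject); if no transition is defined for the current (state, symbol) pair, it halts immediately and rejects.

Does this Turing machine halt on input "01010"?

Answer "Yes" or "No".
Step 0: [q0]01010 (head at position 0)
Step 1: δ(q0, 0) = (q0, 0, R)  ⊢  0[q0]1010 (head at position 1)
Step 2: δ(q0, 1) = (q0, 1, R)  ⊢  01[q0]010 (head at position 2)
Step 3: δ(q0, 0) = (q0, 0, R)  ⊢  010[q0]10 (head at position 3)
Step 4: δ(q0, 1) = (q0, 1, R)  ⊢  0101[q0]0 (head at position 4)
Step 5: δ(q0, 0) = (q0, 0, R)  ⊢  01010[q0]□ (head at position 5)
Step 6: δ(q0, □) = (q1, □, L)  ⊢  0101[q1]0□ (head at position 4)
Step 7: δ(q1, 0) = (q2, 1, L)  ⊢  010[q2]11□ (head at position 3)
Step 8: δ(q2, 1) = (q2, 1, L)  ⊢  01[q2]011□ (head at position 2)
Step 9: δ(q2, 0) = (q2, 0, L)  ⊢  0[q2]1011□ (head at position 1)
Step 10: δ(q2, 1) = (q2, 1, L)  ⊢  [q2]01011□ (head at position 0)
Step 11: δ(q2, 0) = (q2, 0, L)  ⊢  [q2]□01011□ (head at position -1)
Step 12: δ(q2, □) = (qA, □, R)  ⊢  □[qA]01011□ (head at position 0)
The machine is in qA, so it halts and accepts.
It halts after 12 steps.

Final answer: Yes - halts after 12 steps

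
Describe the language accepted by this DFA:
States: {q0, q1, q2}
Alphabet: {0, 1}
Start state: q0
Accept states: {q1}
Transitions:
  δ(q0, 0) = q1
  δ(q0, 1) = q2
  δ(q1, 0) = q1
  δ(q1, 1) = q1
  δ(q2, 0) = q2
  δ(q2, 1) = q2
Analyzing the DFA structure:
Start state: q0
Accept states: {q1}
Interpreting what each state remembers (checking against the transitions):
  q0: nothing has been read yet
  q1: the first symbol was 0
  q2: the first symbol was 1 (trap state)
  δ(q0, 0): in q0 (nothing has been read yet), after reading 0 we have: the first symbol was 0 → q1
  δ(q0, 1): in q0 (nothing has been read yet), after reading 1 we have: the first symbol was 1 (trap state) → q2
  δ(q1, 0): in q1 (the first symbol was 0), after reading 0 we have: the first symbol was 0 → q1
  δ(q1, 1): in q1 (the first symbol was 0), after reading 1 we have: the first symbol was 0 → q1
  δ(q2, 0): in q2 (the first symbol was 1 (trap state)), after reading 0 we have: the first symbol was 1 (trap state) → q2
  δ(q2, 1): in q2 (the first symbol was 1 (trap state)), after reading 1 we have: the first symbol was 1 (trap state) → q2
A string is accepted iff it ends in {q1}, i.e. the first symbol was 0.
Language: All binary strings starting with 0

Final answer: All binary strings starting with 0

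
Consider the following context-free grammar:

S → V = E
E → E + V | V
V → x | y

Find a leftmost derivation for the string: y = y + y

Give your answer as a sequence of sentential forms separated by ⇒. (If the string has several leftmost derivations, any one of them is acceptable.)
Start with S.
Step 1: the leftmost non-terminal is S; apply S → V = E:  V = E
Step 2: the leftmost non-terminal is V; apply V → y:  y = E
Step 3: the leftmost non-terminal is E; apply E → E + V:  y = E + V
Step 4: the leftmost non-terminal is E; apply E → V:  y = V + V
Step 5: the leftmost non-terminal is V; apply V → y:  y = y + V
Step 6: the leftmost non-terminal is V; apply V → y:  y = y + y

Final answer: S ⇒ V = E ⇒ y = E ⇒ y = E + V ⇒ y = V + V ⇒ y = y + V ⇒ y = y + y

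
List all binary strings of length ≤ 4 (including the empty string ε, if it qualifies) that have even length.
Checking every binary string of length 0 to 4:
  Length 0: accepted: ε | rejected: (none)
  Length 1: accepted: (none) | rejected: 0, 1
  Length 2: accepted: 00, 01, 10, 11 | rejected: (none)
  Length 3: accepted: (none) | rejected: 000, 001, 010, 011, 100, 101, 110, 111
  Length 4: accepted: 0000, 0001, 0010, 0011, 0100, 0101, 0110, 0111, 1000, 1001, 1010, 1011, 1100, 1101, 1110, 1111 | rejected: (none)
Total: 21 string(s).

Final answer: ε, 00, 01, 10, 11, 0000, 0001, 0010, 0011, 0100, 0101, 0110, 0111, 1000, 1001, 1010, 1011, 1100, 1101, 1110, 1111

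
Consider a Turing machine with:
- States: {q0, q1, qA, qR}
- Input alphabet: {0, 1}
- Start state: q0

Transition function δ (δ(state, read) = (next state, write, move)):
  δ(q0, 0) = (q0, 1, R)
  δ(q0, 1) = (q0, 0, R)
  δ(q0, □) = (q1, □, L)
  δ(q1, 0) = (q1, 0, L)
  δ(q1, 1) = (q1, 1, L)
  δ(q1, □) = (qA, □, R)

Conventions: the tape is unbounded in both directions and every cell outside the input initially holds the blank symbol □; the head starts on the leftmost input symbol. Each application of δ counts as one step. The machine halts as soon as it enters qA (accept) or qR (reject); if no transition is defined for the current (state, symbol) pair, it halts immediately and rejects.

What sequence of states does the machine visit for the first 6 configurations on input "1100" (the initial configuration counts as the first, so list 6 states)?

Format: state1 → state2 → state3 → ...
Step 0: [q0]1100 (head at position 0)
Step 1: δ(q0, 1) = (q0, 0, R)  ⊢  0[q0]100 (head at position 1)
Step 2: δ(q0, 1) = (q0, 0, R)  ⊢  00[q0]00 (head at position 2)
Step 3: δ(q0, 0) = (q0, 1, R)  ⊢  001[q0]0 (head at position 3)
Step 4: δ(q0, 0) = (q0, 1, R)  ⊢  0011[q0]□ (head at position 4)
Step 5: δ(q0, □) = (q1, □, L)  ⊢  001[q1]1□ (head at position 3)
Reading off the states of these 6 configurations: q0 → q0 → q0 → q0 → q0 → q1

Final answer: q0 → q0 → q0 → q0 → q0 → q1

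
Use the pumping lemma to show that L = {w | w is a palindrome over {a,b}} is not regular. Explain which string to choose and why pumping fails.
Language: L = {w | w is a palindrome over {a,b}} (strings that read the same forwards and backwards)
Step 1: Assume for contradiction that L is regular, with pumping length p.
Step 2: Choose s = a^p b a^p. Then s ∈ L (it reads the same forwards and backwards) and |s| ≥ p.
Step 3: Consider any decomposition s = xyz with |xy| ≤ p and |y| > 0. Since |xy| ≤ p and the first p symbols of s are all a's, y = a^k for some k with 1 ≤ k ≤ p.
Step 4: Pumping up (i = 2): xy²z = a^(p+k) b a^p. Its reverse is a^p b a^(p+k) ≠ a^(p+k) b a^p (the single b is no longer in the middle), so xy²z is not a palindrome and xy²z ∉ L.
This contradicts the pumping lemma, so L is not regular.

Final answer: Choose s = a^p b a^p. Since |xy| ≤ p, y = a^k with k ≥ 1. Then xy²z = a^(p+k) b a^p is not a palindrome, so ∉ L.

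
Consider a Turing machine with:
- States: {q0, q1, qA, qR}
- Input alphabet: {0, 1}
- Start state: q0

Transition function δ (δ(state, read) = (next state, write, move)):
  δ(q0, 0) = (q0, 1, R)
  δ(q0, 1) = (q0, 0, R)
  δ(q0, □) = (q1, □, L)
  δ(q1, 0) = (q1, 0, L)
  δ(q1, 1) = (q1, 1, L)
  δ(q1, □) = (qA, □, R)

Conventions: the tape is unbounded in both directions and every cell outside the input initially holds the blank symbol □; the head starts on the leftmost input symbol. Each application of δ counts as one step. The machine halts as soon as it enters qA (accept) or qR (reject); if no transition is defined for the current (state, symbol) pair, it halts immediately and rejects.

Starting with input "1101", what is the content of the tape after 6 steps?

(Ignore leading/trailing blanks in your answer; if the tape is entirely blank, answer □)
Step 0: [q0]1101 (head at position 0)
Step 1: δ(q0, 1) = (q0, 0, R)  ⊢  0[q0]101 (head at position 1)
Step 2: δ(q0, 1) = (q0, 0, R)  ⊢  00[q0]01 (head at position 2)
Step 3: δ(q0, 0) = (q0, 1, R)  ⊢  001[q0]1 (head at position 3)
Step 4: δ(q0, 1) = (q0, 0, R)  ⊢  0010[q0]□ (head at position 4)
Step 5: δ(q0, □) = (q1, □, L)  ⊢  001[q1]0□ (head at position 3)
Step 6: δ(q1, 0) = (q1, 0, L)  ⊢  00[q1]10□ (head at position 2)
Tape after 6 steps (ignoring surrounding blanks): 0010

Final answer: Tape: 0010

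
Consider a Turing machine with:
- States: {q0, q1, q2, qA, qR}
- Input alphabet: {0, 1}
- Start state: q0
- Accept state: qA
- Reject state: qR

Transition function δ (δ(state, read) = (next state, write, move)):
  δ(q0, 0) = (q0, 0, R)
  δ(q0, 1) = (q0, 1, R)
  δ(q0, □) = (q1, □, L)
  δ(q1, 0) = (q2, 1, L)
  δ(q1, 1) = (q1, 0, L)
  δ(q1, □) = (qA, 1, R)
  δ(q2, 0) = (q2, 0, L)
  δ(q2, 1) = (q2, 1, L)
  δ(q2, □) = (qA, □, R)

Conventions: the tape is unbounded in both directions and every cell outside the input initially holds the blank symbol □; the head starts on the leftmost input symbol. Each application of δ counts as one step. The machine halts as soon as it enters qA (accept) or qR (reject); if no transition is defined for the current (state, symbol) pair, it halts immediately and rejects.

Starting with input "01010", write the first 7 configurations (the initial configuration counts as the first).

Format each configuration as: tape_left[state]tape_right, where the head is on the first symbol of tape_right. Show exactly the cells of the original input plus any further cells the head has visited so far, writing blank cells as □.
Step 0: [q0]01010 (head at position 0)
Step 1: δ(q0, 0) = (q0, 0, R)  ⊢  0[q0]1010 (head at position 1)
Step 2: δ(q0, 1) = (q0, 1, R)  ⊢  01[q0]010 (head at position 2)
Step 3: δ(q0, 0) = (q0, 0, R)  ⊢  010[q0]10 (head at position 3)
Step 4: δ(q0, 1) = (q0, 1, R)  ⊢  0101[q0]0 (head at position 4)
Step 5: δ(q0, 0) = (q0, 0, R)  ⊢  01010[q0]□ (head at position 5)
Step 6: δ(q0, □) = (q1, □, L)  ⊢  0101[q1]0□ (head at position 4)

Final answer: [q0]01010 ⊢ 0[q0]1010 ⊢ 01[q0]010 ⊢ 010[q0]10 ⊢ 0101[q0]0 ⊢ 01010[q0]□ ⊢ 0101[q1]0□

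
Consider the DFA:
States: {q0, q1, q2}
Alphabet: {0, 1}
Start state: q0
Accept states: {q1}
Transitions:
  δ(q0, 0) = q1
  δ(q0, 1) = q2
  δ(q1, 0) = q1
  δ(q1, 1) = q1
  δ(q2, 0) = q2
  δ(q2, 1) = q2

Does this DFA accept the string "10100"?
Processing string "10100":
  q0 --1--> q2
  q2 --0--> q2
  q2 --1--> q2
  q2 --0--> q2
  q2 --0--> q2
Final state: q2
Accept states: {q1}
q2 is not an accept state, so the string is rejected.

Final answer: No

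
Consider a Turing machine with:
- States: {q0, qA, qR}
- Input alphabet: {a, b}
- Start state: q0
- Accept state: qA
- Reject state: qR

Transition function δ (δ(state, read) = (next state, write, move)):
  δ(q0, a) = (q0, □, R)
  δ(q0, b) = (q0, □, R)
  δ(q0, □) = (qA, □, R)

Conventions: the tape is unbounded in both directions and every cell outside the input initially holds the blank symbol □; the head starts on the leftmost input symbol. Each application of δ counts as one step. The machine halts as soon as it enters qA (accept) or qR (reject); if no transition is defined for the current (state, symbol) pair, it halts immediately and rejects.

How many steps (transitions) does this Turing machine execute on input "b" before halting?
Step 0: [q0]b (head at position 0)
Step 1: δ(q0, b) = (q0, □, R)  ⊢  □[q0]□ (head at position 1)
Step 2: δ(q0, □) = (qA, □, R)  ⊢  □□[qA]□ (head at position 2)
The machine is in qA, so it halts and accepts.
Number of transitions executed: 2.

Final answer: 2 steps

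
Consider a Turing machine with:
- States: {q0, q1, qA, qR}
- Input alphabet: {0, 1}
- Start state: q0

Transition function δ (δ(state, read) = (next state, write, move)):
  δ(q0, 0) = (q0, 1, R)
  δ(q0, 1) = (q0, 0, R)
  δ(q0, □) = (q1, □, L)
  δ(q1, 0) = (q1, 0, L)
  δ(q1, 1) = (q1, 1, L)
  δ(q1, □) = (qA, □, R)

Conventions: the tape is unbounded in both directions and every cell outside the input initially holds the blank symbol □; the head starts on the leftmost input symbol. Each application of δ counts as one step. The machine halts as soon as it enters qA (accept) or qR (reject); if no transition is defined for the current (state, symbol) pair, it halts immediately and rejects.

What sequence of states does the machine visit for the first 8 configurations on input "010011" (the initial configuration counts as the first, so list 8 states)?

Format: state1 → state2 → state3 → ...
Step 0: [q0]010011 (head at position 0)
Step 1: δ(q0, 0) = (q0, 1, R)  ⊢  1[q0]10011 (head at position 1)
Step 2: δ(q0, 1) = (q0, 0, R)  ⊢  10[q0]0011 (head at position 2)
Step 3: δ(q0, 0) = (q0, 1, R)  ⊢  101[q0]011 (head at position 3)
Step 4: δ(q0, 0) = (q0, 1, R)  ⊢  1011[q0]11 (head at position 4)
Step 5: δ(q0, 1) = (q0, 0, R)  ⊢  10110[q0]1 (head at position 5)
Step 6: δ(q0, 1) = (q0, 0, R)  ⊢  101100[q0]□ (head at position 6)
Step 7: δ(q0, □) = (q1, □, L)  ⊢  10110[q1]0□ (head at position 5)
Reading off the states of these 8 configurations: q0 → q0 → q0 → q0 → q0 → q0 → q0 → q1

Final answer: q0 → q0 → q0 → q0 → q0 → q0 → q0 → q1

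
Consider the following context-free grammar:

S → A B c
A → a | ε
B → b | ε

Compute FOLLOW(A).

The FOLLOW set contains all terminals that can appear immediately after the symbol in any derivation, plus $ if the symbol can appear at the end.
A occurs in S → A B c followed by B c. Add FIRST(B) minus ε = {b}; B is nullable (B → ε), so what follows B can also follow A: the terminal c. FOLLOW(A) = {b, c}.

Final answer: {b, c}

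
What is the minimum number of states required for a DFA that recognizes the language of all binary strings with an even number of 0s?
Language: binary strings with an even number of 0s
Lower bound (Myhill–Nerode): the prefixes ε, 0 are pairwise distinguishable:
  ε vs 0: suffix ε distinguishes them (ε has zero 0s (accepted), 0 has one 0 (rejected))
So any DFA needs at least 2 states.
Upper bound: a DFA with 2 states exists (one state per class above).
Minimum states: 2

Final answer: 2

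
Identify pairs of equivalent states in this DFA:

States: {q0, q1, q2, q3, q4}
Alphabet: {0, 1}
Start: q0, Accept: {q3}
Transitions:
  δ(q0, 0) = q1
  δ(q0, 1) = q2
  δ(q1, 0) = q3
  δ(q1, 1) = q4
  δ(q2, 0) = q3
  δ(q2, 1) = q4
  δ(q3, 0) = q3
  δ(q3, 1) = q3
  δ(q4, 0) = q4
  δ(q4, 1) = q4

Using the table-filling algorithm:
Round 0 – mark pairs where exactly one state is accepting: (q0,q3), (q1,q3), (q2,q3), (q3,q4)
Round 1 – newly marked: (q0,q1) [on 0: q1 vs q3, already marked]; (q0,q2) [on 0: q1 vs q3, already marked]; (q1,q4) [on 0: q3 vs q4, already marked]; (q2,q4) [on 0: q3 vs q4, already marked]
Round 2 – newly marked: (q0,q4) [on 0: q1 vs q4, already marked]
No further pairs can be marked.
(q1, q2) unmarked: δ(q1,0)=q3, δ(q2,0)=q3; δ(q1,1)=q4, δ(q2,1)=q4 → equivalent
Equivalent pairs: (q1, q2)

Final answer: Equivalent pairs: (q1, q2)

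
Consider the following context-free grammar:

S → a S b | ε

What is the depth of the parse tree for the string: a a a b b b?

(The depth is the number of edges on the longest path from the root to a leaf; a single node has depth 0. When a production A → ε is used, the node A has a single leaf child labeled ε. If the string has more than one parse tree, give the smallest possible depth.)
The only parse tree applies S → a S b 3 times (once per matching a…b pair) and then S → ε.
The S nodes sit at depths 0, 1, …, 3; the innermost S (depth 3) has the single child ε at depth 4.
The terminal leaves a, b are at depths 1..3, so the longest root-to-leaf path is S → S → … → S → ε with 4 edges.
Depth = 4.

Final answer: 4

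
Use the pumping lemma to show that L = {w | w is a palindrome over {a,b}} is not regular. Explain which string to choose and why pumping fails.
Language: L = {w | w is a palindrome over {a,b}} (strings that read the same forwards and backwards)
Step 1: Assume for contradiction that L is regular, with pumping length p.
Step 2: Choose s = a^p b a^p. Then s ∈ L (it reads the same forwards and backwards) and |s| ≥ p.
Step 3: Consider any decomposition s = xyz with |xy| ≤ p and |y| > 0. Since |xy| ≤ p and the first p symbols of s are all a's, y = a^k for some k with 1 ≤ k ≤ p.
Step 4: Pumping up (i = 2): xy²z = a^(p+k) b a^p. Its reverse is a^p b a^(p+k) ≠ a^(p+k) b a^p (the single b is no longer in the middle), so xy²z is not a palindrome and xy²z ∉ L.
This contradicts the pumping lemma, so L is not regular.

Final answer: Choose s = a^p b a^p. Since |xy| ≤ p, y = a^k with k ≥ 1. Then xy²z = a^(p+k) b a^p is not a palindrome, so ∉ L.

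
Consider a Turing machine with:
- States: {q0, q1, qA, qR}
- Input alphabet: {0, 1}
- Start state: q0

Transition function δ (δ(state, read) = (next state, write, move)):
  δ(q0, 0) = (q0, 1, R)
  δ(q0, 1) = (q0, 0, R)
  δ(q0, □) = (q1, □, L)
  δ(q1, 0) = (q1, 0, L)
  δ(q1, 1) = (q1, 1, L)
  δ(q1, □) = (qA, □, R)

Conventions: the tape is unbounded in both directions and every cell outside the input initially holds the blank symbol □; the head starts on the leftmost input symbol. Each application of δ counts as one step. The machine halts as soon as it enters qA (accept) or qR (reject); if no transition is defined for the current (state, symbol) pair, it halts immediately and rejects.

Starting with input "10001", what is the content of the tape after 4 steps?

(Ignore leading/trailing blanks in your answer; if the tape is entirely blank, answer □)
Step 0: [q0]10001 (head at position 0)
Step 1: δ(q0, 1) = (q0, 0, R)  ⊢  0[q0]0001 (head at position 1)
Step 2: δ(q0, 0) = (q0, 1, R)  ⊢  01[q0]001 (head at position 2)
Step 3: δ(q0, 0) = (q0, 1, R)  ⊢  011[q0]01 (head at position 3)
Step 4: δ(q0, 0) = (q0, 1, R)  ⊢  0111[q0]1 (head at position 4)
Tape after 4 steps (ignoring surrounding blanks): 01111

Final answer: Tape: 01111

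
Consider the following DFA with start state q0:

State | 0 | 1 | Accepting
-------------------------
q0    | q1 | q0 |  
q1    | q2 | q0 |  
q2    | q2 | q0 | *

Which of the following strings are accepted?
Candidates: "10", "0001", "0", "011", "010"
"10": q0 → q0 → q1; q1 is not accepting → rejected
"0001": q0 → q1 → q2 → q2 → q0; q0 is not accepting → rejected
"0": q0 → q1; q1 is not accepting → rejected
"011": q0 → q1 → q0 → q0; q0 is not accepting → rejected
"010": q0 → q1 → q0 → q1; q1 is not accepting → rejected

Final answer: None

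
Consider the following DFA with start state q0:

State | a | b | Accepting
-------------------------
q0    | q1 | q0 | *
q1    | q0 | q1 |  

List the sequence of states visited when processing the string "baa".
q0 → q0 → q1 → q0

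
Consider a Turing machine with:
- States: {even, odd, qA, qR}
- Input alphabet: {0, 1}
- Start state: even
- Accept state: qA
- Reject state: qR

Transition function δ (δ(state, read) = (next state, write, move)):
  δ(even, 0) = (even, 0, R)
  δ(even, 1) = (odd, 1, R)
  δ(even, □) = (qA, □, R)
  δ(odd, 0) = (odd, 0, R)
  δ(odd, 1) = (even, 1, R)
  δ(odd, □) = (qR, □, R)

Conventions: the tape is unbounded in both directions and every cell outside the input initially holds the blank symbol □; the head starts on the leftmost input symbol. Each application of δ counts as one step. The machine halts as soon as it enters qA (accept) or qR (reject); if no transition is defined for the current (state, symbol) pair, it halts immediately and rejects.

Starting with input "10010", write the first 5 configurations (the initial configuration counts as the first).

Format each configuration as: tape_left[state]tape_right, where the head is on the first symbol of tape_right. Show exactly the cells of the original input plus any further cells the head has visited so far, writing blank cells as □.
Step 0: [even]10010 (head at position 0)
Step 1: δ(even, 1) = (odd, 1, R)  ⊢  1[odd]0010 (head at position 1)
Step 2: δ(odd, 0) = (odd, 0, R)  ⊢  10[odd]010 (head at position 2)
Step 3: δ(odd, 0) = (odd, 0, R)  ⊢  100[odd]10 (head at position 3)
Step 4: δ(odd, 1) = (even, 1, R)  ⊢  1001[even]0 (head at position 4)

Final answer: [even]10010 ⊢ 1[odd]0010 ⊢ 10[odd]010 ⊢ 100[odd]10 ⊢ 1001[even]0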